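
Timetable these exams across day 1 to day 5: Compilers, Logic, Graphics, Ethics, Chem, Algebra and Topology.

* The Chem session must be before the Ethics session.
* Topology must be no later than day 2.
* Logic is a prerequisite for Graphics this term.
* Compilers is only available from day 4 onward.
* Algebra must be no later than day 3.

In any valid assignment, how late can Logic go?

day 4

Downstream work caps Logic at day 4.
Logic at day 4 is achievable: Chem in day 1, Graphics in day 5, Compilers in day 4, Ethics in day 2, Logic in day 4, Topology in day 1, Algebra in day 1.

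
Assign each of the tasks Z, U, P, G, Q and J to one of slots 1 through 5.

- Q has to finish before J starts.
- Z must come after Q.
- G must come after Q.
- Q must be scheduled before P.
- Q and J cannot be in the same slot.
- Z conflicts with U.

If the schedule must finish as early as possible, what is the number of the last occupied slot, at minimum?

2

The precedence chain requires at least 2 distinct slots.
2 works (last occupied slot: 2): for example J=2, U=1, Z=2, G=2, P=2, Q=1.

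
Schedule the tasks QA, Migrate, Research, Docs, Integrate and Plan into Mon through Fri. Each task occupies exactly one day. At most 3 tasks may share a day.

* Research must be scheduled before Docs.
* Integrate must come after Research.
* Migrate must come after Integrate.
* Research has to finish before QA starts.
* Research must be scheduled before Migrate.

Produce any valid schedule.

Research -> Mon, QA -> Tue, Plan -> Mon, Integrate -> Tue, Migrate -> Wed, Docs -> Tue

Checking: Research(Mon) before Migrate(Wed); Research(Mon) before QA(Tue); Integrate(Tue) before Migrate(Wed); Research(Mon) before Docs(Tue); Research(Mon) before Integrate(Tue); max 3 per day (cap 3).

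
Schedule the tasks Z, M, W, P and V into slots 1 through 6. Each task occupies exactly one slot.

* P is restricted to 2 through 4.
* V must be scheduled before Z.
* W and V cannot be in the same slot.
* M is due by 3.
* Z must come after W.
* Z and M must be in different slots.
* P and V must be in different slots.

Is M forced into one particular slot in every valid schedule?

M can be 1 (e.g. M in 1, P in 2, W in 2, Z in 3, V in 1) or 2 (e.g. W -> 2, Z -> 3, V -> 1, P -> 2, M -> 2).

No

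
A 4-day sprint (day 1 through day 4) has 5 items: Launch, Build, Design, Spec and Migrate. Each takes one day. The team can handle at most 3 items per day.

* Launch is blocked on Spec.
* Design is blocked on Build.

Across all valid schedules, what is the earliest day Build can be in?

Downstream work caps Build at day 3.
Build at day 1 is achievable: Build -> day 1, Launch -> day 2, Spec -> day 1, Design -> day 2, Migrate -> day 1.

day 1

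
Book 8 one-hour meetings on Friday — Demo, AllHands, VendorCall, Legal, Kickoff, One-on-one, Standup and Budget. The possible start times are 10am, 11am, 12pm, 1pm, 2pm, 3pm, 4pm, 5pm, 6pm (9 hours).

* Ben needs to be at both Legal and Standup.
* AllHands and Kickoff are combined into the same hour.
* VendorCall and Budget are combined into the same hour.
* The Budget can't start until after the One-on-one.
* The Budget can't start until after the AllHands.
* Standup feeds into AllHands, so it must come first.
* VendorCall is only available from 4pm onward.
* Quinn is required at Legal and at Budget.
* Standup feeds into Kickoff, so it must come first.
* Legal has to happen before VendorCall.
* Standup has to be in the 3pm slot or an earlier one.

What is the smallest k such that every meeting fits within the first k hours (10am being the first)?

The precedence chain requires at least 3 distinct hours.
VendorCall can't be placed before 4pm — that is hour 7 counting from 10am — so the schedule must run through at least 7 hours.
7 works (last occupied hour: 4pm): for example Kickoff in 11am, One-on-one in 10am, Legal in 11am, Budget in 4pm, VendorCall in 4pm, Standup in 10am, AllHands in 11am, Demo in 10am.

7 hours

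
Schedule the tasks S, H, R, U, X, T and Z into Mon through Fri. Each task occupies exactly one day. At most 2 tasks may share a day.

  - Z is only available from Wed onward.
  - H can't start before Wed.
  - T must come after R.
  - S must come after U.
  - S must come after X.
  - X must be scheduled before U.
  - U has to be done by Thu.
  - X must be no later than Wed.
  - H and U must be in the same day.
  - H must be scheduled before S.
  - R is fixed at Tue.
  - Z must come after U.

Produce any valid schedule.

X in Mon, H in Wed, T in Fri, Z in Thu, R in Tue, U in Wed, S in Thu

Checking: R(Tue) before T(Fri); U(Wed) before S(Thu); X(Mon) before U(Wed); U(Wed) before Z(Thu); X(Mon) before S(Thu); H(Wed) before S(Thu); H = U = Wed; U=Wed in [Mon,Thu]; H=Wed in [Wed,Fri]; Z=Thu in [Wed,Fri]; R=Tue in [Tue,Tue]; X=Mon in [Mon,Wed]; max 2 per day (cap 2).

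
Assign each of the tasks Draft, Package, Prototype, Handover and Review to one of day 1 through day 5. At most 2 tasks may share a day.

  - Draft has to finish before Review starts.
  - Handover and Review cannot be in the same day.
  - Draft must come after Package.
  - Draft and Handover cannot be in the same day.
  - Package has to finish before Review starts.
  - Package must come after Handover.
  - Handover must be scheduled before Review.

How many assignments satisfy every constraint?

25

Splitting on Draft: it can be day 3 (10), day 4 (15). Listing each branch's schedules as (Package, Prototype, Handover, Review) by day number:
Draft=day 3: (2,1,1,4) (2,1,1,5) (2,2,1,4) (2,2,1,5) (2,3,1,4) (2,3,1,5) (2,4,1,4) (2,4,1,5) (2,5,1,4) (2,5,1,5) — 10.
Draft=day 4: (2,1,1,5) (2,2,1,5) (2,3,1,5) (2,4,1,5) (2,5,1,5) (3,1,1,5) (3,1,2,5) (3,2,1,5) (3,2,2,5) (3,3,1,5) (3,3,2,5) (3,4,1,5) (3,4,2,5) (3,5,1,5) (3,5,2,5) — 15.
Summing: 10 + 15 = 25.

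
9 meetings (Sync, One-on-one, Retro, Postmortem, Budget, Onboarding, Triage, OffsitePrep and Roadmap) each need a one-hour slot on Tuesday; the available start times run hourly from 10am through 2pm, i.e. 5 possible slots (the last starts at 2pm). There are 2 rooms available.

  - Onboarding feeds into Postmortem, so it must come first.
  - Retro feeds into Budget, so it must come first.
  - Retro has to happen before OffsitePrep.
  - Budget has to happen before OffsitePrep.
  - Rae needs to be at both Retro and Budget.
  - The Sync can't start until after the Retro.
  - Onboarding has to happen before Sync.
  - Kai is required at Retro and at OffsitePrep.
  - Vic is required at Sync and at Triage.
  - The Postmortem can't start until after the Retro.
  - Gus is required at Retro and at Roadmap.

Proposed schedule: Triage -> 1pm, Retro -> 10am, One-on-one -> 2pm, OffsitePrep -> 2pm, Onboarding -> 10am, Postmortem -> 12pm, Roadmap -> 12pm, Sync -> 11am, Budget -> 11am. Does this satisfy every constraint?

Budget has to happen before OffsitePrep — holds.
Gus is required at Retro and at Roadmap — holds.
Onboarding has to happen before Sync — holds.
The Postmortem can't start until after the Retro — holds.
Onboarding feeds into Postmortem, so it must come first — holds.
Retro feeds into Budget, so it must come first — holds.
Rae needs to be at both Retro and Budget — holds.
There are 2 rooms available — holds.
The Sync can't start until after the Retro — holds.
Vic is required at Sync and at Triage — holds.
Retro has to happen before OffsitePrep — holds.
Kai is required at Retro and at OffsitePrep — holds.

Yes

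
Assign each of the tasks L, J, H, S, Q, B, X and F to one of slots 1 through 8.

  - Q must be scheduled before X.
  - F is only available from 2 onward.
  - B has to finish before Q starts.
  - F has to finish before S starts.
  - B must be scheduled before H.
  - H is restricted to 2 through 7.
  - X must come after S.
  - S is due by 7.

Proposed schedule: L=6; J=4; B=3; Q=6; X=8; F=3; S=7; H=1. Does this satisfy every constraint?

B must be scheduled before H — violated.
F is only available from 2 onward — holds.
X must come after S — holds.
S is due by 7 — holds.
H is restricted to 2 through 7 — violated.
F has to finish before S starts — holds.
B has to finish before Q starts — holds.
Q must be scheduled before X — holds.

No. H is restricted to 2 through 7 is not satisfied.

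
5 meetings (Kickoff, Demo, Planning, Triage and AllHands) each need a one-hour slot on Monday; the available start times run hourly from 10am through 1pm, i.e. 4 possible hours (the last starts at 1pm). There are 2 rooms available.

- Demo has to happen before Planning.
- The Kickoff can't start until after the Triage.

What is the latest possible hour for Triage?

12pm

Downstream work caps Triage at 12pm.
Triage at 12pm is achievable: AllHands -> 10am; Kickoff -> 1pm; Demo -> 10am; Triage -> 12pm; Planning -> 11am.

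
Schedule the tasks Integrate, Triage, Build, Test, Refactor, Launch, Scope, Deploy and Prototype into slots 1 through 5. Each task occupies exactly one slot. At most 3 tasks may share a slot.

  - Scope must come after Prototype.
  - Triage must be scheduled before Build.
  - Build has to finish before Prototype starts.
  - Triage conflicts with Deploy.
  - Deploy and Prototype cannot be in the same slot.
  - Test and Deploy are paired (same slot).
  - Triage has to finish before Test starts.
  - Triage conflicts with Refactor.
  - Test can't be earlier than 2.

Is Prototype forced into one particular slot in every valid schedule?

Prototype can be 3 (e.g. Test=2; Triage=1; Launch=1; Scope=4; Deploy=2; Integrate=1; Prototype=3; Build=2; Refactor=3) or 4 (e.g. Refactor=3; Build=2; Launch=1; Test=2; Deploy=2; Integrate=1; Scope=5; Prototype=4; Triage=1).

No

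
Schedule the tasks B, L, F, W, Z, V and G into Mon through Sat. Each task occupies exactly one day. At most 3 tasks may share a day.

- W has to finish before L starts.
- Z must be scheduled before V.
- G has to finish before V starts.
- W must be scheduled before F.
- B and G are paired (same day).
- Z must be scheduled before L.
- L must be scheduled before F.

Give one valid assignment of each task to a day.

Z -> Mon; G -> Tue; V -> Wed; B -> Tue; W -> Mon; L -> Tue; F -> Wed

Checking: Z(Mon) before V(Wed); W(Mon) before F(Wed); G(Tue) before V(Wed); Z(Mon) before L(Tue); L(Tue) before F(Wed); W(Mon) before L(Tue); B = G = Tue; max 3 per day (cap 3).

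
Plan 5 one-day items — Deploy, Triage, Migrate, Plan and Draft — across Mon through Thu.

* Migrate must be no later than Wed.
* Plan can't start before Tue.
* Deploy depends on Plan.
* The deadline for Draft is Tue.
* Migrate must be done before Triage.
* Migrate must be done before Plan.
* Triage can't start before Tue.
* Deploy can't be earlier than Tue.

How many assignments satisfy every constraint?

22

Splitting on Deploy: it can be Wed (6), Thu (16). Listing each branch's schedules as (Triage, Migrate, Plan, Draft):
Deploy=Wed: (Tue,Mon,Tue,Mon) (Tue,Mon,Tue,Tue) (Wed,Mon,Tue,Mon) (Wed,Mon,Tue,Tue) (Thu,Mon,Tue,Mon) (Thu,Mon,Tue,Tue) — 6.
Deploy=Thu: (Tue,Mon,Tue,Mon) (Tue,Mon,Tue,Tue) (Tue,Mon,Wed,Mon) (Tue,Mon,Wed,Tue) (Wed,Mon,Tue,Mon) (Wed,Mon,Tue,Tue) (Wed,Mon,Wed,Mon) (Wed,Mon,Wed,Tue) (Wed,Tue,Wed,Mon) (Wed,Tue,Wed,Tue) (Thu,Mon,Tue,Mon) (Thu,Mon,Tue,Tue) (Thu,Mon,Wed,Mon) (Thu,Mon,Wed,Tue) (Thu,Tue,Wed,Mon) (Thu,Tue,Wed,Tue) — 16.
Summing: 6 + 16 = 22.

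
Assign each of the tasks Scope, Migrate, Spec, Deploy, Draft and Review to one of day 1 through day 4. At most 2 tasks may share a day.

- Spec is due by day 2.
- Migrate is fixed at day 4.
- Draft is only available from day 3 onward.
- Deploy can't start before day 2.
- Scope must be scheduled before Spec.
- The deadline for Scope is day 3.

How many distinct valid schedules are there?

14

Splitting on Deploy: it can be day 2 (5), day 3 (6), day 4 (3). Listing each branch's schedules as (Scope, Migrate, Spec, Draft, Review) by day number:
Deploy=day 2: (1,4,2,3,1) (1,4,2,3,3) (1,4,2,3,4) (1,4,2,4,1) (1,4,2,4,3) — 5.
Deploy=day 3: (1,4,2,3,1) (1,4,2,3,2) (1,4,2,3,4) (1,4,2,4,1) (1,4,2,4,2) (1,4,2,4,3) — 6.
Deploy=day 4: (1,4,2,3,1) (1,4,2,3,2) (1,4,2,3,3) — 3.
Summing: 5 + 6 + 3 = 14.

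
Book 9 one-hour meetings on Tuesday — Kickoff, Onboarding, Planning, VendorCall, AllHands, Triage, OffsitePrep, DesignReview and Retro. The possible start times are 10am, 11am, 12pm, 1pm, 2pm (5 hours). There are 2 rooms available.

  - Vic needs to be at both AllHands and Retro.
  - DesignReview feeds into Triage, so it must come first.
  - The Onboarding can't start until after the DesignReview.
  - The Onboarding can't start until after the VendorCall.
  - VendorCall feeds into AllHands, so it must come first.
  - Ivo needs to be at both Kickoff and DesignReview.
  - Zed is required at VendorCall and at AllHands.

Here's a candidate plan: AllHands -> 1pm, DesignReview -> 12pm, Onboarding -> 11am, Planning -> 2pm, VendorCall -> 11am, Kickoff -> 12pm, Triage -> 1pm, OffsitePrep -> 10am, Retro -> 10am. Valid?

No. The Onboarding can't start until after the DesignReview is not satisfied.

There are 2 rooms available — holds.
Zed is required at VendorCall and at AllHands — holds.
VendorCall feeds into AllHands, so it must come first — holds.
Ivo needs to be at both Kickoff and DesignReview — violated.
Vic needs to be at both AllHands and Retro — holds.
The Onboarding can't start until after the VendorCall — violated.
DesignReview feeds into Triage, so it must come first — holds.
The Onboarding can't start until after the DesignReview — violated.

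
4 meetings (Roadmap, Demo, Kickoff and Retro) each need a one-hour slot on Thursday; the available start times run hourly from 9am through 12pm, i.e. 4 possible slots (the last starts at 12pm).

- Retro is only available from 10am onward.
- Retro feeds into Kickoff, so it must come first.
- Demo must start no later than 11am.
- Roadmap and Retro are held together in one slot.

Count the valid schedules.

9

Splitting on Roadmap: it can be 10am (6), 11am (3). Listing each branch's schedules as (Demo, Kickoff, Retro):
Roadmap=10am: (9am,11am,10am) (9am,12pm,10am) (10am,11am,10am) (10am,12pm,10am) (11am,11am,10am) (11am,12pm,10am) — 6.
Roadmap=11am: (9am,12pm,11am) (10am,12pm,11am) (11am,12pm,11am) — 3.
Summing: 6 + 3 = 9.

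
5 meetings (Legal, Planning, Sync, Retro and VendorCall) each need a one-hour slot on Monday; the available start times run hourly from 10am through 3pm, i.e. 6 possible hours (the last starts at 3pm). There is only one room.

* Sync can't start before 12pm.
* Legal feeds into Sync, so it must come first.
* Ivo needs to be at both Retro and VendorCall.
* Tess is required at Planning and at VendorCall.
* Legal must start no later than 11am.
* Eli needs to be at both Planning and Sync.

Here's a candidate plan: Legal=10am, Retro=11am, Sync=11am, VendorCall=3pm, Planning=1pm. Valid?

Sync can't start before 12pm — violated.
Eli needs to be at both Planning and Sync — holds.
There is only one room — violated.
Legal must start no later than 11am — holds.
Ivo needs to be at both Retro and VendorCall — holds.
Legal feeds into Sync, so it must come first — holds.
Tess is required at Planning and at VendorCall — holds.

No — it violates: Sync can't start before 12pm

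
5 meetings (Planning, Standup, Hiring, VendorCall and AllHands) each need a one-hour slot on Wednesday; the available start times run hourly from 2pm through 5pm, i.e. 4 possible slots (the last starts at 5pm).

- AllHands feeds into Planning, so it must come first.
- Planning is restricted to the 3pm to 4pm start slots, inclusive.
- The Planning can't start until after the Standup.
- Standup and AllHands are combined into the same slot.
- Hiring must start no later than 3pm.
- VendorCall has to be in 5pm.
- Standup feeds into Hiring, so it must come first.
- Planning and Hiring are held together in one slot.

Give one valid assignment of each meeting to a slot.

VendorCall=5pm; Planning=3pm; Hiring=3pm; Standup=2pm; AllHands=2pm

Checking: AllHands(2pm) before Planning(3pm); Standup(2pm) before Planning(3pm); Standup(2pm) before Hiring(3pm); Standup = AllHands = 2pm; Planning = Hiring = 3pm; Hiring=3pm in [2pm,3pm]; VendorCall=5pm in [5pm,5pm]; Planning=3pm in [3pm,4pm].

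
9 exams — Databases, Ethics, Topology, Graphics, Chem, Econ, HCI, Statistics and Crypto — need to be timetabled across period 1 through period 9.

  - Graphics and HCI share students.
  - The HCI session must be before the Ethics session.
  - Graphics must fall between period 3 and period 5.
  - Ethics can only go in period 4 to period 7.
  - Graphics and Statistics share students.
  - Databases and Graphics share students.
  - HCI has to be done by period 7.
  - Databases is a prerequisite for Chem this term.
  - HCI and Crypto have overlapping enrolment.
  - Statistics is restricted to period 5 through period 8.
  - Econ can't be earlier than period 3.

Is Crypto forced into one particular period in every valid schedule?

No

Crypto can be period 1 (e.g. Chem=period 2; Graphics=period 3; Topology=period 1; Databases=period 1; Statistics=period 5; HCI=period 2; Econ=period 3; Crypto=period 1; Ethics=period 4) or period 2 (e.g. Ethics -> period 4, Databases -> period 1, Crypto -> period 2, Chem -> period 2, Graphics -> period 3, Topology -> period 1, Econ -> period 3, Statistics -> period 5, HCI -> period 1).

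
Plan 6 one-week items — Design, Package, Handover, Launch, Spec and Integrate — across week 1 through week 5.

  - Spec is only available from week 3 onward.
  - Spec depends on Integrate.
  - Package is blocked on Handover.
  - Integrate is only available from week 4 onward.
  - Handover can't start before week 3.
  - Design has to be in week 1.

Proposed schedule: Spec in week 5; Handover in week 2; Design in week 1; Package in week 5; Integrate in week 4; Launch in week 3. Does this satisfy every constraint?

No — it violates: Handover can't start before week 3

Handover can't start before week 3 — violated.
Design has to be in week 1 — holds.
Integrate is only available from week 4 onward — holds.
Package is blocked on Handover — holds.
Spec is only available from week 3 onward — holds.
Spec depends on Integrate — holds.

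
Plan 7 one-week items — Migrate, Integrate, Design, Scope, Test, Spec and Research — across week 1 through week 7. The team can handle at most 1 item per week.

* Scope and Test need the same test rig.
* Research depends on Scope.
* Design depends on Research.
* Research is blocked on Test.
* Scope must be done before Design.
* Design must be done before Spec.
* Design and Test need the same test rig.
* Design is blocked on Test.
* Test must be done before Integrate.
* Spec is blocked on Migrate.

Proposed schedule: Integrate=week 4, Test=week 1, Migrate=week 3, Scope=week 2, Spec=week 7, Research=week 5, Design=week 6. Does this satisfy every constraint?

Yes

Test must be done before Integrate — holds.
Design must be done before Spec — holds.
Research is blocked on Test — holds.
The team can handle at most 1 item per week — holds.
Design and Test need the same test rig — holds.
Design is blocked on Test — holds.
Spec is blocked on Migrate — holds.
Scope and Test need the same test rig — holds.
Design depends on Research — holds.
Scope must be done before Design — holds.
Research depends on Scope — holds.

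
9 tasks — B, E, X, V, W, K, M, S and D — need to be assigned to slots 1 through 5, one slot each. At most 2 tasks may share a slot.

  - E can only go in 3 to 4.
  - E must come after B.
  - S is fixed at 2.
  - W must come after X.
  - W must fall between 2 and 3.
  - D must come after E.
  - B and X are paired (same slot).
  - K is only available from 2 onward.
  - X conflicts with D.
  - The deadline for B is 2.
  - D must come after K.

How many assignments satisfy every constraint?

Splitting on E: it can be 3 (24), 4 (27). Listing each branch's schedules as (B, X, V, W, K, M, S, D):
E=3: (1,1,2,3,4,4,2,5) (1,1,2,3,4,5,2,5) (1,1,3,2,4,4,2,5) (1,1,3,2,4,5,2,5) (1,1,4,2,3,4,2,5) (1,1,4,2,3,5,2,4) (1,1,4,2,3,5,2,5) (1,1,4,2,4,3,2,5) (1,1,4,2,4,5,2,5) (1,1,4,3,2,4,2,5) (1,1,4,3,2,5,2,4) (1,1,4,3,2,5,2,5) (1,1,4,3,4,2,2,5) (1,1,4,3,4,5,2,5) (1,1,5,2,3,4,2,4) (1,1,5,2,3,4,2,5) (1,1,5,2,3,5,2,4) (1,1,5,2,4,3,2,5) (1,1,5,2,4,4,2,5) (1,1,5,3,2,4,2,4) (1,1,5,3,2,4,2,5) (1,1,5,3,2,5,2,4) (1,1,5,3,4,2,2,5) (1,1,5,3,4,4,2,5) — 24.
E=4: (1,1,2,3,3,4,2,5) (1,1,2,3,3,5,2,5) (1,1,2,3,4,3,2,5) (1,1,2,3,4,5,2,5) (1,1,3,2,3,4,2,5) (1,1,3,2,3,5,2,5) (1,1,3,2,4,3,2,5) (1,1,3,2,4,5,2,5) (1,1,3,3,2,4,2,5) (1,1,3,3,2,5,2,5) (1,1,3,3,4,2,2,5) (1,1,3,3,4,5,2,5) (1,1,4,2,3,3,2,5) (1,1,4,2,3,5,2,5) (1,1,4,3,2,3,2,5) (1,1,4,3,2,5,2,5) (1,1,4,3,3,2,2,5) (1,1,4,3,3,5,2,5) (1,1,5,2,3,3,2,5) (1,1,5,2,3,4,2,5) (1,1,5,2,4,3,2,5) (1,1,5,3,2,3,2,5) (1,1,5,3,2,4,2,5) (1,1,5,3,3,2,2,5) (1,1,5,3,3,4,2,5) (1,1,5,3,4,2,2,5) (1,1,5,3,4,3,2,5) — 27.
Summing: 24 + 27 = 51.

51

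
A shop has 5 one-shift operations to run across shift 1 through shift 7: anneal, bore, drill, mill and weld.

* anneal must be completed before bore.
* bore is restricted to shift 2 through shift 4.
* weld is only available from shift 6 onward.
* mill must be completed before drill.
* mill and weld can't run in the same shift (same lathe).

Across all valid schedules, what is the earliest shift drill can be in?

shift 2

Precedence pushes drill to at least shift 2.
drill at shift 2 is achievable: weld -> shift 6, mill -> shift 1, anneal -> shift 1, drill -> shift 2, bore -> shift 2.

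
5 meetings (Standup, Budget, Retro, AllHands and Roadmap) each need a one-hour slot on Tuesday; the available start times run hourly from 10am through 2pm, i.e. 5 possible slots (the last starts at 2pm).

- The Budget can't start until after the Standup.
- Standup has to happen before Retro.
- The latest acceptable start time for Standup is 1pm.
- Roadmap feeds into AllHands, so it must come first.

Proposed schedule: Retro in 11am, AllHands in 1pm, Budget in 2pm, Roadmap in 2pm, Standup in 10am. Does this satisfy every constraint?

The Budget can't start until after the Standup — holds.
Roadmap feeds into AllHands, so it must come first — violated.
The latest acceptable start time for Standup is 1pm — holds.
Standup has to happen before Retro — holds.

Invalid. Roadmap feeds into AllHands, so it must come first.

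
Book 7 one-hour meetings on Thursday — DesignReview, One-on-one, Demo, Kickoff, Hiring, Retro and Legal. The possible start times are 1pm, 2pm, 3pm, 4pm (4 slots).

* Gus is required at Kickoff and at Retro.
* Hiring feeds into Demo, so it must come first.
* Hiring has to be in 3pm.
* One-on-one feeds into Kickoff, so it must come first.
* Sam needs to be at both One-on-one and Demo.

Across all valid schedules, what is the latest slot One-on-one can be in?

Downstream work caps One-on-one at 3pm.
One-on-one at 3pm is achievable: Hiring in 3pm, Kickoff in 4pm, Retro in 1pm, DesignReview in 1pm, One-on-one in 3pm, Demo in 4pm, Legal in 1pm.

3pm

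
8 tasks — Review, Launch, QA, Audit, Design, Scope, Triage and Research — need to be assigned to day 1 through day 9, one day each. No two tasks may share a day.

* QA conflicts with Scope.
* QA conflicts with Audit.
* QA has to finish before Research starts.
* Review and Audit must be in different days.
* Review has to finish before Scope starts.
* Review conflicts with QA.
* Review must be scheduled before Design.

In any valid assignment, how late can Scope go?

Precedence pushes Scope to at least day 2.
Scope at day 9 is achievable: Scope -> day 9, Launch -> day 5, Research -> day 4, Audit -> day 6, Triage -> day 7, QA -> day 2, Review -> day 1, Design -> day 3.

day 9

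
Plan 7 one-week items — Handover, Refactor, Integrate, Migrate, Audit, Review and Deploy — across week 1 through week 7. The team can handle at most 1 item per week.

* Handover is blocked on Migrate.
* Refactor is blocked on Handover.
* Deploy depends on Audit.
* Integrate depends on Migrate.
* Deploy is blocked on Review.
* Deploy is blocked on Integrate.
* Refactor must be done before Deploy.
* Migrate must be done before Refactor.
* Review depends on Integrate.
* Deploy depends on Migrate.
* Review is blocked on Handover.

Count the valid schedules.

30

Splitting on Handover: it can be week 2 (12), week 3 (12), week 4 (6). Listing each branch's schedules as (Refactor, Integrate, Migrate, Audit, Review, Deploy) by week number:
Handover=week 2: (3,4,1,5,6,7) (3,4,1,6,5,7) (3,5,1,4,6,7) (4,3,1,5,6,7) (4,3,1,6,5,7) (4,5,1,3,6,7) (5,3,1,4,6,7) (5,3,1,6,4,7) (5,4,1,3,6,7) (6,3,1,4,5,7) (6,3,1,5,4,7) (6,4,1,3,5,7) — 12.
Handover=week 3: (4,2,1,5,6,7) (4,2,1,6,5,7) (4,5,1,2,6,7) (4,5,2,1,6,7) (5,2,1,4,6,7) (5,2,1,6,4,7) (5,4,1,2,6,7) (5,4,2,1,6,7) (6,2,1,4,5,7) (6,2,1,5,4,7) (6,4,1,2,5,7) (6,4,2,1,5,7) — 12.
Handover=week 4: (5,2,1,3,6,7) (5,3,1,2,6,7) (5,3,2,1,6,7) (6,2,1,3,5,7) (6,3,1,2,5,7) (6,3,2,1,5,7) — 6.
Summing: 12 + 12 + 6 = 30.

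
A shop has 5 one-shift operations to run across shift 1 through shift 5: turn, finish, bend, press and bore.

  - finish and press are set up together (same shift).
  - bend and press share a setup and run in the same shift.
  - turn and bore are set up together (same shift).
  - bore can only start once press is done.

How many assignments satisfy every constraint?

10

Splitting on turn: it can be shift 2 (1), shift 3 (2), shift 4 (3), shift 5 (4). Listing each branch's schedules as (finish, bend, press, bore) by shift number:
turn=shift 2: (1,1,1,2) — 1.
turn=shift 3: (1,1,1,3) (2,2,2,3) — 2.
turn=shift 4: (1,1,1,4) (2,2,2,4) (3,3,3,4) — 3.
turn=shift 5: (1,1,1,5) (2,2,2,5) (3,3,3,5) (4,4,4,5) — 4.
Summing: 1 + 2 + 3 + 4 = 10.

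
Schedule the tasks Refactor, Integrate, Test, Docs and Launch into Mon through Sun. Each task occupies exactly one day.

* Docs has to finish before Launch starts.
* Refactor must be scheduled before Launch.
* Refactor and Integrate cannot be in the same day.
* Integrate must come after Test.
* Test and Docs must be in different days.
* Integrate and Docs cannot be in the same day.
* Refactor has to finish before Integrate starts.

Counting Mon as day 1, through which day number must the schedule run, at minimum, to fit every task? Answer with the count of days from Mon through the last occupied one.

The precedence chain requires at least 2 distinct days.
Could 2 days be enough, i.e. nothing placed later than Tue? No: Launch must come after Refactor (at Mon or later) → {Tue}; Refactor must come before Launch (at Tue or earlier) → {Mon}; Docs must come before Launch (at Tue or earlier) → {Mon}; Integrate must come after Refactor (at Mon or later) → {Tue}; Test must come before Integrate (at Tue or earlier) → {Mon}; Docs can't share with Test (Mon) → nothing is left.
So 2 days is not enough.
3 works (last occupied day: Wed): for example Launch in Tue, Docs in Mon, Test in Tue, Integrate in Wed, Refactor in Mon.

3 days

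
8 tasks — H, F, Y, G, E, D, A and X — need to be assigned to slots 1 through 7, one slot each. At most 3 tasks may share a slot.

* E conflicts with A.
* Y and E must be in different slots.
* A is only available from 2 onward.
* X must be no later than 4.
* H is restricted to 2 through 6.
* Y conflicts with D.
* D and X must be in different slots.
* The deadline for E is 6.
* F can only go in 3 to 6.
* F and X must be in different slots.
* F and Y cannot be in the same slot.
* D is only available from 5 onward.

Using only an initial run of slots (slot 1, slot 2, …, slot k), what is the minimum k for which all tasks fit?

5

With at most 3 per slot and 8 tasks, at least 3 slots are needed.
D can't be placed before 5, so the schedule must run through at least slot 5.
5 works (last occupied slot: 5): for example D in 5, G in 1, H in 2, X in 1, Y in 1, F in 3, A in 2, E in 3.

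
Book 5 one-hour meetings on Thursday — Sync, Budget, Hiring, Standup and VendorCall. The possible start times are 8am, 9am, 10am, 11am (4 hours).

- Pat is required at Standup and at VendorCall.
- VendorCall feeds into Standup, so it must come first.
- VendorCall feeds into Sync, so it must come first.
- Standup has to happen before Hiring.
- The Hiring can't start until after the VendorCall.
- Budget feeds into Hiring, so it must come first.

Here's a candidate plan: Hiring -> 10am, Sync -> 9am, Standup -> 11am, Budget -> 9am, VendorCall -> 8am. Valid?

Invalid. Standup has to happen before Hiring.

Standup has to happen before Hiring — violated.
Budget feeds into Hiring, so it must come first — holds.
Pat is required at Standup and at VendorCall — holds.
The Hiring can't start until after the VendorCall — holds.
VendorCall feeds into Sync, so it must come first — holds.
VendorCall feeds into Standup, so it must come first — holds.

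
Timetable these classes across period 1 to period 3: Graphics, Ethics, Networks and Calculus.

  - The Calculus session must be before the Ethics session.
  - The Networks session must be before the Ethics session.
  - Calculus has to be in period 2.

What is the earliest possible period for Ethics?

period 3

Precedence pushes Ethics to at least period 3.
Ethics at period 3 is achievable: Networks -> period 1, Graphics -> period 1, Ethics -> period 3, Calculus -> period 2.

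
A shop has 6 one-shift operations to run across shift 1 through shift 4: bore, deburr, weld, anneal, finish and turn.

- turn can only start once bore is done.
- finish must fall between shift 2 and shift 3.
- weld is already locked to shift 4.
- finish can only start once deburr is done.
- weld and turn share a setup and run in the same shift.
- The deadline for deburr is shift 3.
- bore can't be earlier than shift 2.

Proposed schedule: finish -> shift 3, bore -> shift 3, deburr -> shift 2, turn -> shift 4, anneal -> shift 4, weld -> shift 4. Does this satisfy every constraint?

Valid

finish can only start once deburr is done — holds.
weld is already locked to shift 4 — holds.
The deadline for deburr is shift 3 — holds.
turn can only start once bore is done — holds.
bore can't be earlier than shift 2 — holds.
weld and turn share a setup and run in the same shift — holds.
finish must fall between shift 2 and shift 3 — holds.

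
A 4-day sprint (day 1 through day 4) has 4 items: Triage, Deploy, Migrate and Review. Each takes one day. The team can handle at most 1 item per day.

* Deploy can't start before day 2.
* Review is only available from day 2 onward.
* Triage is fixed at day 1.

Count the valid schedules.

Splitting on Deploy: it can be day 2 (2), day 3 (2), day 4 (2). Listing each branch's schedules as (Triage, Migrate, Review) by day number:
Deploy=day 2: (1,3,4) (1,4,3) — 2.
Deploy=day 3: (1,2,4) (1,4,2) — 2.
Deploy=day 4: (1,2,3) (1,3,2) — 2.
Summing: 2 + 2 + 2 = 6.

6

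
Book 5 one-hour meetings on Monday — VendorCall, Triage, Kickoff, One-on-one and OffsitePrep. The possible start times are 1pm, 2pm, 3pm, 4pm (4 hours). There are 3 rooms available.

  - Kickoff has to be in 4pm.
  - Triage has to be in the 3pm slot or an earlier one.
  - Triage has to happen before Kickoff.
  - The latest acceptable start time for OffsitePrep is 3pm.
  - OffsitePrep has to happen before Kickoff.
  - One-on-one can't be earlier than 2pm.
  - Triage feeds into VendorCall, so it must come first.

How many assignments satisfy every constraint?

54

Splitting on VendorCall: it can be 2pm (9), 3pm (18), 4pm (27). Listing each branch's schedules as (Triage, Kickoff, One-on-one, OffsitePrep):
VendorCall=2pm: (1pm,4pm,2pm,1pm) (1pm,4pm,2pm,2pm) (1pm,4pm,2pm,3pm) (1pm,4pm,3pm,1pm) (1pm,4pm,3pm,2pm) (1pm,4pm,3pm,3pm) (1pm,4pm,4pm,1pm) (1pm,4pm,4pm,2pm) (1pm,4pm,4pm,3pm) — 9.
VendorCall=3pm: (1pm,4pm,2pm,1pm) (1pm,4pm,2pm,2pm) (1pm,4pm,2pm,3pm) (1pm,4pm,3pm,1pm) (1pm,4pm,3pm,2pm) (1pm,4pm,3pm,3pm) (1pm,4pm,4pm,1pm) (1pm,4pm,4pm,2pm) (1pm,4pm,4pm,3pm) (2pm,4pm,2pm,1pm) (2pm,4pm,2pm,2pm) (2pm,4pm,2pm,3pm) (2pm,4pm,3pm,1pm) (2pm,4pm,3pm,2pm) (2pm,4pm,3pm,3pm) (2pm,4pm,4pm,1pm) (2pm,4pm,4pm,2pm) (2pm,4pm,4pm,3pm) — 18.
VendorCall=4pm: (1pm,4pm,2pm,1pm) (1pm,4pm,2pm,2pm) (1pm,4pm,2pm,3pm) (1pm,4pm,3pm,1pm) (1pm,4pm,3pm,2pm) (1pm,4pm,3pm,3pm) (1pm,4pm,4pm,1pm) (1pm,4pm,4pm,2pm) (1pm,4pm,4pm,3pm) (2pm,4pm,2pm,1pm) (2pm,4pm,2pm,2pm) (2pm,4pm,2pm,3pm) (2pm,4pm,3pm,1pm) (2pm,4pm,3pm,2pm) (2pm,4pm,3pm,3pm) (2pm,4pm,4pm,1pm) (2pm,4pm,4pm,2pm) (2pm,4pm,4pm,3pm) (3pm,4pm,2pm,1pm) (3pm,4pm,2pm,2pm) (3pm,4pm,2pm,3pm) (3pm,4pm,3pm,1pm) (3pm,4pm,3pm,2pm) (3pm,4pm,3pm,3pm) (3pm,4pm,4pm,1pm) (3pm,4pm,4pm,2pm) (3pm,4pm,4pm,3pm) — 27.
Summing: 9 + 18 + 27 = 54.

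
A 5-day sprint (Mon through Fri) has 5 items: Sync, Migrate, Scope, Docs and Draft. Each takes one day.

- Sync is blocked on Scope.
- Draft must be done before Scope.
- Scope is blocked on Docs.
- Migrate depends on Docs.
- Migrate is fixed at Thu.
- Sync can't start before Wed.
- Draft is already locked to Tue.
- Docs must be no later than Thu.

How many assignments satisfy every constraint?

7

Splitting on Sync: it can be Thu (2), Fri (5). Listing each branch's schedules as (Migrate, Scope, Docs, Draft):
Sync=Thu: (Thu,Wed,Mon,Tue) (Thu,Wed,Tue,Tue) — 2.
Sync=Fri: (Thu,Wed,Mon,Tue) (Thu,Wed,Tue,Tue) (Thu,Thu,Mon,Tue) (Thu,Thu,Tue,Tue) (Thu,Thu,Wed,Tue) — 5.
Summing: 2 + 5 = 7.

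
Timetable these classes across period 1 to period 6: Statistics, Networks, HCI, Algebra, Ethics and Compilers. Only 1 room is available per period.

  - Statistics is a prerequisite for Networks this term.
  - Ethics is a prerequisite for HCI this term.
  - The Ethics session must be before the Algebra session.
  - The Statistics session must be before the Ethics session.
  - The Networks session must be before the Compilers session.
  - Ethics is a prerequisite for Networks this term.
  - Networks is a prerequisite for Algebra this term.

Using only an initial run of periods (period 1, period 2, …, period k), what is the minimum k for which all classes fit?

The precedence chain requires at least 4 distinct periods.
With at most 1 per period and 6 classes, at least 6 periods are needed.
6 works (last occupied period: period 6): for example Statistics=period 1; HCI=period 5; Networks=period 3; Compilers=period 6; Ethics=period 2; Algebra=period 4.

6 periods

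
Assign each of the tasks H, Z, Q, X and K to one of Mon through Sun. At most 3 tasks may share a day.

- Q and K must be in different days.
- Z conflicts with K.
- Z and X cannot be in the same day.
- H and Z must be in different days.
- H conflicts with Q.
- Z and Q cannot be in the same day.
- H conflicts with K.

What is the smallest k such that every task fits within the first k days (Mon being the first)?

4

With at most 3 per day and 5 tasks, at least 2 days are needed.
Those bounds only give 2; check 3 days directly (anything shorter is at least as hard).
Could 3 days be enough, i.e. nothing placed later than Wed? No: H, Z, Q and K must all be in different days (H/Z can't share; H/Q can't share; H/K can't share; Z/Q can't share; Z/K can't share; Q/K can't share), but only 3 days are available: 4 tasks can't fit in 3 distinct days.
So 3 days is not enough.
4 works (last occupied day: Thu): for example X=Mon; Q=Wed; Z=Tue; K=Thu; H=Mon.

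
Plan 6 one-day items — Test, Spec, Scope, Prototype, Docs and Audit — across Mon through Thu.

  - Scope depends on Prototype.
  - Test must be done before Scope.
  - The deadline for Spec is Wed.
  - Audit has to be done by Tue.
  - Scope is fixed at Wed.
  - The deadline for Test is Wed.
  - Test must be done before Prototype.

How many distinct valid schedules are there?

Splitting on Spec: it can be Mon (8), Tue (8), Wed (8). Listing each branch's schedules as (Test, Scope, Prototype, Docs, Audit):
Spec=Mon: (Mon,Wed,Tue,Mon,Mon) (Mon,Wed,Tue,Mon,Tue) (Mon,Wed,Tue,Tue,Mon) (Mon,Wed,Tue,Tue,Tue) (Mon,Wed,Tue,Wed,Mon) (Mon,Wed,Tue,Wed,Tue) (Mon,Wed,Tue,Thu,Mon) (Mon,Wed,Tue,Thu,Tue) — 8.
Spec=Tue: (Mon,Wed,Tue,Mon,Mon) (Mon,Wed,Tue,Mon,Tue) (Mon,Wed,Tue,Tue,Mon) (Mon,Wed,Tue,Tue,Tue) (Mon,Wed,Tue,Wed,Mon) (Mon,Wed,Tue,Wed,Tue) (Mon,Wed,Tue,Thu,Mon) (Mon,Wed,Tue,Thu,Tue) — 8.
Spec=Wed: (Mon,Wed,Tue,Mon,Mon) (Mon,Wed,Tue,Mon,Tue) (Mon,Wed,Tue,Tue,Mon) (Mon,Wed,Tue,Tue,Tue) (Mon,Wed,Tue,Wed,Mon) (Mon,Wed,Tue,Wed,Tue) (Mon,Wed,Tue,Thu,Mon) (Mon,Wed,Tue,Thu,Tue) — 8.
Summing: 8 + 8 + 8 = 24.

24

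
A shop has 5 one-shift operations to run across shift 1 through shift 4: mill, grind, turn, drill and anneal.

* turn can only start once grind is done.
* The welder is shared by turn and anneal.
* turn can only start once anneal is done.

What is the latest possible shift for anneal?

Downstream work caps anneal at shift 3.
anneal at shift 3 is achievable: grind=shift 1, turn=shift 4, mill=shift 1, drill=shift 1, anneal=shift 3.

shift 3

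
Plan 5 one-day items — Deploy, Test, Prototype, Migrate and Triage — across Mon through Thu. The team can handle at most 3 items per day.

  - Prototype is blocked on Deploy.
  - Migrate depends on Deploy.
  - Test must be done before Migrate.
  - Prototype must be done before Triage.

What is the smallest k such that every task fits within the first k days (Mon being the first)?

The precedence chain requires at least 3 distinct days.
With at most 3 per day and 5 tasks, at least 2 days are needed.
3 works (last occupied day: Wed): for example Test -> Mon, Migrate -> Tue, Triage -> Wed, Deploy -> Mon, Prototype -> Tue.

3 days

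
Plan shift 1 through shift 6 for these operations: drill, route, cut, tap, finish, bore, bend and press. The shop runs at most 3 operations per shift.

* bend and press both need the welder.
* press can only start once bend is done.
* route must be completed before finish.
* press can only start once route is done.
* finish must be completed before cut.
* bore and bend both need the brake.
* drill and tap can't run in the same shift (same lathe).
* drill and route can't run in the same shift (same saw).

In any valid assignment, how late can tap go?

tap at shift 6 is achievable: tap -> shift 6; route -> shift 1; press -> shift 2; drill -> shift 2; cut -> shift 3; bore -> shift 3; finish -> shift 2; bend -> shift 1.

shift 6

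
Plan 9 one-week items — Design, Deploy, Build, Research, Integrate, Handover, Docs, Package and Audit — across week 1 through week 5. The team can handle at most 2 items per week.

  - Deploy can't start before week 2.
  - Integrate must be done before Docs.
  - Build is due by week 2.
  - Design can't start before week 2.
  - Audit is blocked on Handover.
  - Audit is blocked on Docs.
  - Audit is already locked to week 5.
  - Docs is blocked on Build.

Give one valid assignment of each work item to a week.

Handover -> week 3; Design -> week 2; Deploy -> week 2; Integrate -> week 1; Audit -> week 5; Research -> week 4; Build -> week 1; Docs -> week 3; Package -> week 4

Checking: Build(week 1) before Docs(week 3); Docs(week 3) before Audit(week 5); Handover(week 3) before Audit(week 5); Integrate(week 1) before Docs(week 3); Design=week 2 in [week 2,week 5]; Build=week 1 in [week 1,week 2]; Audit=week 5 in [week 5,week 5]; Deploy=week 2 in [week 2,week 5]; max 2 per week (cap 2).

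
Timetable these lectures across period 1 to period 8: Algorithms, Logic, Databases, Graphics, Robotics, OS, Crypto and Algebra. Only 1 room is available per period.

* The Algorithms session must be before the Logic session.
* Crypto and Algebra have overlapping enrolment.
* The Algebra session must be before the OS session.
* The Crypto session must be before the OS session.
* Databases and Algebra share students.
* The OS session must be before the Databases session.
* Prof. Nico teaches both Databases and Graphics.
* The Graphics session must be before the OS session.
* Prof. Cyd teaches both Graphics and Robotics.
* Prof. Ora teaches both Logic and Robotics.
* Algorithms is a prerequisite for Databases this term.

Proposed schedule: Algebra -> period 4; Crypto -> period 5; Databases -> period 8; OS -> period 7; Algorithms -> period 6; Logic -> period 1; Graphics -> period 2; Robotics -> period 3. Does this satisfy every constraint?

Invalid. The Algorithms session must be before the Logic session.

The Algorithms session must be before the Logic session — violated.
Prof. Nico teaches both Databases and Graphics — holds.
Prof. Cyd teaches both Graphics and Robotics — holds.
Databases and Algebra share students — holds.
The OS session must be before the Databases session — holds.
The Graphics session must be before the OS session — holds.
The Algebra session must be before the OS session — holds.
The Crypto session must be before the OS session — holds.
Algorithms is a prerequisite for Databases this term — holds.
Only 1 room is available per period — holds.
Crypto and Algebra have overlapping enrolment — holds.
Prof. Ora teaches both Logic and Robotics — holds.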